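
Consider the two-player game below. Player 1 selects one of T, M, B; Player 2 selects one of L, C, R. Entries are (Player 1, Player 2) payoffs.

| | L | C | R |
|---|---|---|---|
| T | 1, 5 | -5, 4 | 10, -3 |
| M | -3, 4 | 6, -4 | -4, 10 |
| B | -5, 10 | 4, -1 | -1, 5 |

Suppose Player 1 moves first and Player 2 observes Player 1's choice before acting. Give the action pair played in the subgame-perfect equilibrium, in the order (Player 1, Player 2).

Backward induction with Player 1 moving first.
- T → Player 2 plays L (best of 5, 4, -3); Player 1 gets 1.
- M → Player 2 plays R (best of 4, -4, 10); Player 1 gets -4.
- B → Player 2 plays L (best of 10, -1, 5); Player 1 gets -5.
Maximizing over 1, -4, -5, Player 1 chooses T. Subgame-perfect outcome: (T, L) with payoffs (1, 5).

(T, L)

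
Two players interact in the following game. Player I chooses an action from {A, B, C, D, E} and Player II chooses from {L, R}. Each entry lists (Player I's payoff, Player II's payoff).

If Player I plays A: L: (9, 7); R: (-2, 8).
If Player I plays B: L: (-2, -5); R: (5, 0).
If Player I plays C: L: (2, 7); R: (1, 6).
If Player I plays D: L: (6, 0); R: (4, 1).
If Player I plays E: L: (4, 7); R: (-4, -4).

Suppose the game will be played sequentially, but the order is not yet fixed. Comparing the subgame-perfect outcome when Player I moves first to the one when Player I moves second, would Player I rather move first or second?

If Player I leads: Player II's best replies are A→R, B→R, C→L, D→R, E→L; Player I's induced payoffs -2, 5, 2, 4, 4; outcome (B, R), payoffs (5, 0).
If Player II leads: Player I's best replies are L→A, R→B; Player II's induced payoffs 7, 0; outcome (A, L), payoffs (9, 7).
Player I gets 5 moving first and 9 moving second, so Player I prefers to move second.

second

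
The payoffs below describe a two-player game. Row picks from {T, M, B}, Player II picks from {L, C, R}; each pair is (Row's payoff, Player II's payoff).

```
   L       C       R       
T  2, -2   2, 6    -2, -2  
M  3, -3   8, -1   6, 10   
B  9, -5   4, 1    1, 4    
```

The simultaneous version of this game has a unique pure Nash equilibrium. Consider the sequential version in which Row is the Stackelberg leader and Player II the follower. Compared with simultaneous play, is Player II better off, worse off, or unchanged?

Player II best-responds to each possible Row move:
- T: BR = C, leader payoff 2.
- M: BR = R, leader payoff 6.
- B: BR = R, leader payoff 1.
Among 2, 6, 1, the best is 6 at M. Subgame-perfect outcome: (M, R) with payoffs (6, 10).
Under simultaneous play:
Row's best replies: L→B; C→M; R→M.
Player II's best replies: T→C; M→R; B→R.
The unique mutual best reply is (M, R), giving (6, 10).
Player II earns 10 sequentially versus 10 at the Nash outcome: unchanged.

unchanged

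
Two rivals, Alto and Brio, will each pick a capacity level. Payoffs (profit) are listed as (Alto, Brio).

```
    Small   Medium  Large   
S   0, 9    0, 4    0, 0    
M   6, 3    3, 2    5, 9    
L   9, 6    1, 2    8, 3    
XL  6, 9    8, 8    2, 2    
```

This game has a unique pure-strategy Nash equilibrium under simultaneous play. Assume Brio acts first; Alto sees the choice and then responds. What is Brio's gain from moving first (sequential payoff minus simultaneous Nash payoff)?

2

Backward induction with Brio moving first.
- Small → Alto plays L (best of 0, 6, 9, 6); Brio gets 6.
- Medium → Alto plays XL (best of 0, 3, 1, 8); Brio gets 8.
- Large → Alto plays L (best of 0, 5, 8, 2); Brio gets 3.
Maximizing over 6, 8, 3, Brio chooses Medium. Subgame-perfect outcome: (XL, Medium) with payoffs (8, 8).
Now find the simultaneous Nash equilibrium.
Alto's best replies: Small→L; Medium→XL; Large→L.
Brio's best replies: S→Small; M→Large; L→Small; XL→Small.
Only (L, Small) has each player best-responding; Nash payoffs (9, 6).
Brio's commitment gain: 8 − 6 = 2.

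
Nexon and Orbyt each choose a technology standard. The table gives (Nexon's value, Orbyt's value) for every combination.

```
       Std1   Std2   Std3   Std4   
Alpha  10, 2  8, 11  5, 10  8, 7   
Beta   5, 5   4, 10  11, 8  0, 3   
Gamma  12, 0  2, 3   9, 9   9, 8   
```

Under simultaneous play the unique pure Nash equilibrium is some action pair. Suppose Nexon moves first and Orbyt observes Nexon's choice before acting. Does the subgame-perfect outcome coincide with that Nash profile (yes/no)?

no

Orbyt best-responds to each possible Nexon move:
- Alpha: Orbyt compares 2, 11, 10, 7 and picks Std2; Nexon would get 8.
- Beta: Orbyt compares 5, 10, 8, 3 and picks Std2; Nexon would get 4.
- Gamma: Orbyt compares 0, 3, 9, 8 and picks Std3; Nexon would get 9.
Nexon's induced payoffs are 8, 4, 9, so Nexon commits to Gamma. Subgame-perfect outcome: (Gamma, Std3) with payoffs (9, 9).
Now find the simultaneous Nash equilibrium.
Nexon's best replies: Std1→Gamma; Std2→Alpha; Std3→Beta; Std4→Gamma.
Orbyt's best replies: Alpha→Std2; Beta→Std2; Gamma→Std3.
The unique mutual best reply is (Alpha, Std2), giving (8, 11).
Sequential outcome (Gamma, Std3) differs from the Nash profile (Alpha, Std2).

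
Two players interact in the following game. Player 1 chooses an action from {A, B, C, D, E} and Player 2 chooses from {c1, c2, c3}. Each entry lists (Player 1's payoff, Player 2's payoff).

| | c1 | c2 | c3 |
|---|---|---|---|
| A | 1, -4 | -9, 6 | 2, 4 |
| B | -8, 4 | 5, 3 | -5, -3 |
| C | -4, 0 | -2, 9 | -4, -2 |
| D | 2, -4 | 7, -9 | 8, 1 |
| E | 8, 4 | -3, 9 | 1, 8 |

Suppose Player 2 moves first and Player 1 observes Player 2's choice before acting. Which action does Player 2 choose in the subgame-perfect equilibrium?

c1

Solve by backward induction (Player 2 leads).
- c1: Player 1 compares 1, -8, -4, 2, 8 and picks E; Player 2 would get 4.
- c2: Player 1 compares -9, 5, -2, 7, -3 and picks D; Player 2 would get -9.
- c3: Player 1 compares 2, -5, -4, 8, 1 and picks D; Player 2 would get 1.
Player 2's induced payoffs are 4, -9, 1, so Player 2 commits to c1. Subgame-perfect outcome: (E, c1) with payoffs (8, 4).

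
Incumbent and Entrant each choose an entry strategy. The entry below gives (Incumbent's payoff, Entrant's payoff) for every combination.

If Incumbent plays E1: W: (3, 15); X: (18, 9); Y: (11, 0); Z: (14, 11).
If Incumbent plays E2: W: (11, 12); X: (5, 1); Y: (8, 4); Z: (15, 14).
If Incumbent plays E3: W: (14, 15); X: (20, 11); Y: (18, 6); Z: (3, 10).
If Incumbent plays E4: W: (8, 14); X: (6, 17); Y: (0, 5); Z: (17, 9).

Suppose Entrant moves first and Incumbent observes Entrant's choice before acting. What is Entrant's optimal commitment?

W

Backward induction with Entrant moving first.
- W → Incumbent plays E3 (best of 3, 11, 14, 8); Entrant gets 15.
- X → Incumbent plays E3 (best of 18, 5, 20, 6); Entrant gets 11.
- Y → Incumbent plays E3 (best of 11, 8, 18, 0); Entrant gets 6.
- Z → Incumbent plays E4 (best of 14, 15, 3, 17); Entrant gets 9.
Entrant's induced payoffs are 15, 11, 6, 9, so Entrant commits to W. Subgame-perfect outcome: (E3, W) with payoffs (14, 15).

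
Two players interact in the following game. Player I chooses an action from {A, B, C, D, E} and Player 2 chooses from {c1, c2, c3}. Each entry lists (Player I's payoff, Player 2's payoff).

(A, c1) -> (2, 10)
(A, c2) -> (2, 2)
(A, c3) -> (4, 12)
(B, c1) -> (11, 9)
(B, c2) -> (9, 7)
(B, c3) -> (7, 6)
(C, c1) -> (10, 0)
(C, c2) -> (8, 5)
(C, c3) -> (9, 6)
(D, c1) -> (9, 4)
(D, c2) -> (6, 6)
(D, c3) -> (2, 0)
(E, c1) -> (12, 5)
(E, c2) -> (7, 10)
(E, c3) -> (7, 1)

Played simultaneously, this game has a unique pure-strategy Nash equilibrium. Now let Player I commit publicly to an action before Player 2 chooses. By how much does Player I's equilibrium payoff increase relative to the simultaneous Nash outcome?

2

Backward induction with Player I moving first.
- A: BR = c3, leader payoff 4.
- B: BR = c1, leader payoff 11.
- C: BR = c3, leader payoff 9.
- D: BR = c2, leader payoff 6.
- E: BR = c2, leader payoff 7.
Among 4, 11, 9, 6, 7, the best is 11 at B. Subgame-perfect outcome: (B, c1) with payoffs (11, 9).
Now find the simultaneous Nash equilibrium.
Player I's best replies: c1→E; c2→B; c3→C.
Player 2's best replies: A→c3; B→c1; C→c3; D→c2; E→c2.
The unique mutual best reply is (C, c3), giving (9, 6).
Player I's commitment gain: 11 − 9 = 2.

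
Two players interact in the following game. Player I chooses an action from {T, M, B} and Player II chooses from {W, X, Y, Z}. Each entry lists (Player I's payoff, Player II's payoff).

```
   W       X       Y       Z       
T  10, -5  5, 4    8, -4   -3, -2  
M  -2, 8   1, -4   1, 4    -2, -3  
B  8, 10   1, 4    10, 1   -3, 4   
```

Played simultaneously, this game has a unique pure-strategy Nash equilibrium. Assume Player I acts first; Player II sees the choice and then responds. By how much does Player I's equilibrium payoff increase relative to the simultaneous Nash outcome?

3

Solve by backward induction (Player I leads).
- T: Player II compares -5, 4, -4, -2 and picks X; Player I would get 5.
- M: Player II compares 8, -4, 4, -3 and picks W; Player I would get -2.
- B: Player II compares 10, 4, 1, 4 and picks W; Player I would get 8.
Player I's induced payoffs are 5, -2, 8, so Player I commits to B. Subgame-perfect outcome: (B, W) with payoffs (8, 10).
Now find the simultaneous Nash equilibrium.
Player I's best replies: W→T; X→T; Y→B; Z→M.
Player II's best replies: T→X; M→W; B→W.
The unique mutual best reply is (T, X), giving (5, 4).
Player I's commitment gain: 8 − 5 = 3.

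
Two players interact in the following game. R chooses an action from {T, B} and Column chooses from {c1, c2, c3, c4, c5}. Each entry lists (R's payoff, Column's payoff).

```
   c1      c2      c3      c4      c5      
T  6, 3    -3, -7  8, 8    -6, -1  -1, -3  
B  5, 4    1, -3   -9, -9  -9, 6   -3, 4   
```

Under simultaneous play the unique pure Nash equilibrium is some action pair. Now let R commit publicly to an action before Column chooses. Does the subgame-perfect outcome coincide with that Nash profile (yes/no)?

yes

Work backward from Column's decision.
- T: BR = c3, leader payoff 8.
- B: BR = c4, leader payoff -9.
R's induced payoffs are 8, -9, so R commits to T. Subgame-perfect outcome: (T, c3) with payoffs (8, 8).
Now find the simultaneous Nash equilibrium.
R's best replies: c1→T; c2→B; c3→T; c4→T; c5→T.
Column's best replies: T→c3; B→c4.
The unique mutual best reply is (T, c3), giving (8, 8).
Sequential outcome (T, c3) coincides with the Nash profile (T, c3).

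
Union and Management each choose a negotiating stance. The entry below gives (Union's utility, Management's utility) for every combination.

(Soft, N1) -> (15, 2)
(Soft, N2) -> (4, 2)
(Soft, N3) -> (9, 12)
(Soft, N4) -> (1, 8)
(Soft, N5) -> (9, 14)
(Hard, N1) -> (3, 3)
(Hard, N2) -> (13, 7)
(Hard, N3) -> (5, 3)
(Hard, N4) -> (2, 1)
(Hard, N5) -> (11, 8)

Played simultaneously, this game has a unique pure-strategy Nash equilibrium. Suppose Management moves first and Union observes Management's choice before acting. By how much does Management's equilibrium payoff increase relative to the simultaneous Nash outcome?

Work backward from Union's decision.
- N1: BR = Soft, leader payoff 2.
- N2: BR = Hard, leader payoff 7.
- N3: BR = Soft, leader payoff 12.
- N4: BR = Hard, leader payoff 1.
- N5: BR = Hard, leader payoff 8.
Among 2, 7, 12, 1, 8, the best is 12 at N3. Subgame-perfect outcome: (Soft, N3) with payoffs (9, 12).
Under simultaneous play:
Union's best replies: N1→Soft; N2→Hard; N3→Soft; N4→Hard; N5→Hard.
Management's best replies: Soft→N5; Hard→N5.
The unique mutual best reply is (Hard, N5), giving (11, 8).
Management's commitment gain: 12 − 8 = 4.

4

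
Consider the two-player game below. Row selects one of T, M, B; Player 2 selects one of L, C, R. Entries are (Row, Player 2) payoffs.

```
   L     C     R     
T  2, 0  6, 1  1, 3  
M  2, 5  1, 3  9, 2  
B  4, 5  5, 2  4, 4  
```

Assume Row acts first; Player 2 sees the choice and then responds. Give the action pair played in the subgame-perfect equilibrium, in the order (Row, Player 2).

(B, L)

Solve by backward induction (Row leads).
- T: Player 2 compares 0, 1, 3 and picks R; Row would get 1.
- M: Player 2 compares 5, 3, 2 and picks L; Row would get 2.
- B: Player 2 compares 5, 2, 4 and picks L; Row would get 4.
Among 1, 2, 4, the best is 4 at B. Subgame-perfect outcome: (B, L) with payoffs (4, 5).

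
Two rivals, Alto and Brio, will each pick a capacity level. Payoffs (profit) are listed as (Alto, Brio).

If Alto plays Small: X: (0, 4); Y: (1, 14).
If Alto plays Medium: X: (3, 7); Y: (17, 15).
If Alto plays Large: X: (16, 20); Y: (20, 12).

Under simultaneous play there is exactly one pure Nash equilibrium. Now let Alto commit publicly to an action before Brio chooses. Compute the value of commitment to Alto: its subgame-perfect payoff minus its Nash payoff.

Work backward from Brio's decision.
- Small: BR = Y, leader payoff 1.
- Medium: BR = Y, leader payoff 17.
- Large: BR = X, leader payoff 16.
Alto's induced payoffs are 1, 17, 16, so Alto commits to Medium. Subgame-perfect outcome: (Medium, Y) with payoffs (17, 15).
Now find the simultaneous Nash equilibrium.
Alto's best replies: X→Large; Y→Large.
Brio's best replies: Small→Y; Medium→Y; Large→X.
Only (Large, X) has each player best-responding; Nash payoffs (16, 20).
Alto's commitment gain: 17 − 16 = 1.

1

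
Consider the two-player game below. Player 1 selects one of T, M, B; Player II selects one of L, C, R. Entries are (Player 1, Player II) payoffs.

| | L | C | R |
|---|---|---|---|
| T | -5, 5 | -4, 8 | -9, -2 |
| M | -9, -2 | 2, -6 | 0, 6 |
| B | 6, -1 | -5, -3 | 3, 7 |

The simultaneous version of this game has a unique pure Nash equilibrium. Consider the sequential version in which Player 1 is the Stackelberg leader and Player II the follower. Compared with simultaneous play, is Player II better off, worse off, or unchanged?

Solve by backward induction (Player 1 leads).
- T: Player II compares 5, 8, -2 and picks C; Player 1 would get -4.
- M: Player II compares -2, -6, 6 and picks R; Player 1 would get 0.
- B: Player II compares -1, -3, 7 and picks R; Player 1 would get 3.
Maximizing over -4, 0, 3, Player 1 chooses B. Subgame-perfect outcome: (B, R) with payoffs (3, 7).
For the simultaneous game, intersect best replies.
Player 1's best replies: L→B; C→M; R→B.
Player II's best replies: T→C; M→R; B→R.
The unique mutual best reply is (B, R), giving (3, 7).
Player II earns 7 sequentially versus 7 at the Nash outcome: unchanged.

unchanged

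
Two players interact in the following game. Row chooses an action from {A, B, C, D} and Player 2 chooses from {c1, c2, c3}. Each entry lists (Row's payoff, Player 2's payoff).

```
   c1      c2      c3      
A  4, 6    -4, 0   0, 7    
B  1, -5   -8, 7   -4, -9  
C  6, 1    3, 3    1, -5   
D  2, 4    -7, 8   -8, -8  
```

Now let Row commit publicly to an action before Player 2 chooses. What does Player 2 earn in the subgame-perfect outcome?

3

Solve by backward induction (Row leads).
- A → Player 2 plays c3 (best of 6, 0, 7); Row gets 0.
- B → Player 2 plays c2 (best of -5, 7, -9); Row gets -8.
- C → Player 2 plays c2 (best of 1, 3, -5); Row gets 3.
- D → Player 2 plays c2 (best of 4, 8, -8); Row gets -7.
Among 0, -8, 3, -7, the best is 3 at C. Subgame-perfect outcome: (C, c2) with payoffs (3, 3).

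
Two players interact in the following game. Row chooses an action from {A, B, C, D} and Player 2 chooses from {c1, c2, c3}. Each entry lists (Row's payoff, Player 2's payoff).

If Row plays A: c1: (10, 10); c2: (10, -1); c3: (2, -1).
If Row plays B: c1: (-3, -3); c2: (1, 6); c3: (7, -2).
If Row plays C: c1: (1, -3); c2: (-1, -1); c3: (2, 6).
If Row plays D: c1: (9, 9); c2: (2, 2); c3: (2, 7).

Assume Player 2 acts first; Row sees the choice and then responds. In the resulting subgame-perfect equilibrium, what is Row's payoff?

10

Backward induction with Player 2 moving first.
- c1: BR = A, leader payoff 10.
- c2: BR = A, leader payoff -1.
- c3: BR = B, leader payoff -2.
Maximizing over 10, -1, -2, Player 2 chooses c1. Subgame-perfect outcome: (A, c1) with payoffs (10, 10).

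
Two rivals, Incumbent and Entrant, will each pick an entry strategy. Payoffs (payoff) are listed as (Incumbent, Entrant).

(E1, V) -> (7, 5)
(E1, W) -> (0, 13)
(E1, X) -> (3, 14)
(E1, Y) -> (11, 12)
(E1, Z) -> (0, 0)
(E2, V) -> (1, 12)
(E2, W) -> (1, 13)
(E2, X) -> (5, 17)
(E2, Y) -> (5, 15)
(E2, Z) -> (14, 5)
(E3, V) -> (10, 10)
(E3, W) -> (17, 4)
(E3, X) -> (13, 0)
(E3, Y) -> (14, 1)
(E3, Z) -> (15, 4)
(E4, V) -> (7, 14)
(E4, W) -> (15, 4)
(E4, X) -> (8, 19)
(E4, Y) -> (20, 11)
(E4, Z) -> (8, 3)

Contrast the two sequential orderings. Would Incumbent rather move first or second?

If Incumbent leads: Entrant's best replies are E1→X, E2→X, E3→V, E4→X; Incumbent's induced payoffs 3, 5, 10, 8; outcome (E3, V), payoffs (10, 10).
If Entrant leads: Incumbent's best replies are V→E3, W→E3, X→E3, Y→E4, Z→E3; Entrant's induced payoffs 10, 4, 0, 11, 4; outcome (E4, Y), payoffs (20, 11).
Incumbent gets 10 moving first and 20 moving second, so Incumbent prefers to move second.

second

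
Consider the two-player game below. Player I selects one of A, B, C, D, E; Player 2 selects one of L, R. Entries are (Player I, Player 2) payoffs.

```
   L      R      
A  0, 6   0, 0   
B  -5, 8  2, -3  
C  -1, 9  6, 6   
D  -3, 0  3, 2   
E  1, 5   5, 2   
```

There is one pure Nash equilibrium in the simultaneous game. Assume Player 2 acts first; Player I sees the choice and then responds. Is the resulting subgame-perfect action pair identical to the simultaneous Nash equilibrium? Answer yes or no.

no

Player I best-responds to each possible Player 2 move:
- L: Player I compares 0, -5, -1, -3, 1 and picks E; Player 2 would get 5.
- R: Player I compares 0, 2, 6, 3, 5 and picks C; Player 2 would get 6.
Among 5, 6, the best is 6 at R. Subgame-perfect outcome: (C, R) with payoffs (6, 6).
For the simultaneous game, intersect best replies.
Player I's best replies: L→E; R→C.
Player 2's best replies: A→L; B→L; C→L; D→R; E→L.
Only (E, L) has each player best-responding; Nash payoffs (1, 5).
Sequential outcome (C, R) differs from the Nash profile (E, L).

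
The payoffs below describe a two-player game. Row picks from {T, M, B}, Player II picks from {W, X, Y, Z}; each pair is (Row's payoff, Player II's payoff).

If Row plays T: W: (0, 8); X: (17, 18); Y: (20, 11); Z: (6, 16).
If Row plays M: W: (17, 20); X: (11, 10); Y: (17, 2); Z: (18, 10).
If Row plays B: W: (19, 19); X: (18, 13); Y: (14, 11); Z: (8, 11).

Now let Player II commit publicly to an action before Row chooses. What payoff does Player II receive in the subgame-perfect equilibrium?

Backward induction with Player II moving first.
- W: Row compares 0, 17, 19 and picks B; Player II would get 19.
- X: Row compares 17, 11, 18 and picks B; Player II would get 13.
- Y: Row compares 20, 17, 14 and picks T; Player II would get 11.
- Z: Row compares 6, 18, 8 and picks M; Player II would get 10.
Maximizing over 19, 13, 11, 10, Player II chooses W. Subgame-perfect outcome: (B, W) with payoffs (19, 19).

19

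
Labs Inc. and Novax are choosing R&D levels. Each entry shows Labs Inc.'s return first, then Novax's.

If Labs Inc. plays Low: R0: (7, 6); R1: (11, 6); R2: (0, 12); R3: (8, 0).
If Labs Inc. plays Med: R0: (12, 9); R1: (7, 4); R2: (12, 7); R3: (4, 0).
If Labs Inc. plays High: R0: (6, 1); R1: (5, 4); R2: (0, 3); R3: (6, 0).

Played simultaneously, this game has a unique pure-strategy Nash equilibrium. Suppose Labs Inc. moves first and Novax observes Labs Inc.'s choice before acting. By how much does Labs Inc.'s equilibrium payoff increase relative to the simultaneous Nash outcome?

0

Novax best-responds to each possible Labs Inc. move:
- Low: BR = R2, leader payoff 0.
- Med: BR = R0, leader payoff 12.
- High: BR = R1, leader payoff 5.
Maximizing over 0, 12, 5, Labs Inc. chooses Med. Subgame-perfect outcome: (Med, R0) with payoffs (12, 9).
For the simultaneous game, intersect best replies.
Labs Inc.'s best replies: R0→Med; R1→Low; R2→Med; R3→Low.
Novax's best replies: Low→R2; Med→R0; High→R1.
Only (Med, R0) has each player best-responding; Nash payoffs (12, 9).
Labs Inc.'s commitment gain: 12 − 12 = 0.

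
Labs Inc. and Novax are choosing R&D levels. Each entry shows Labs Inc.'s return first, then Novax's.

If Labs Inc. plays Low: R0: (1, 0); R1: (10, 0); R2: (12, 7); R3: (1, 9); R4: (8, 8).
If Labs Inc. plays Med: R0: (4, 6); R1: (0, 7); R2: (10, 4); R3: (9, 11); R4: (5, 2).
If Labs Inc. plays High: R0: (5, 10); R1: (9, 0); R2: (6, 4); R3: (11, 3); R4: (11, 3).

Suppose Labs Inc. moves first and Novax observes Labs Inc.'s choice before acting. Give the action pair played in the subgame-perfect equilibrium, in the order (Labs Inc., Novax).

Solve by backward induction (Labs Inc. leads).
- Low: Novax compares 0, 0, 7, 9, 8 and picks R3; Labs Inc. would get 1.
- Med: Novax compares 6, 7, 4, 11, 2 and picks R3; Labs Inc. would get 9.
- High: Novax compares 10, 0, 4, 3, 3 and picks R0; Labs Inc. would get 5.
Maximizing over 1, 9, 5, Labs Inc. chooses Med. Subgame-perfect outcome: (Med, R3) with payoffs (9, 11).

(Med, R3)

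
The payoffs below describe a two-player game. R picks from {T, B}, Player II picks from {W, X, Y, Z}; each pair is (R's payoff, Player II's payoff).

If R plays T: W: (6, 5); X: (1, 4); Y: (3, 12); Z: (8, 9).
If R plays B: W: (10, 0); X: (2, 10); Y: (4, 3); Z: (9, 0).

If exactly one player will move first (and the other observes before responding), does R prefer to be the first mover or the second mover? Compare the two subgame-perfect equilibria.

first

If R leads: Player II's best replies are T→Y, B→X; R's induced payoffs 3, 2; outcome (T, Y), payoffs (3, 12).
If Player II leads: R's best replies are W→B, X→B, Y→B, Z→B; Player II's induced payoffs 0, 10, 3, 0; outcome (B, X), payoffs (2, 10).
R gets 3 moving first and 2 moving second, so R prefers to move first.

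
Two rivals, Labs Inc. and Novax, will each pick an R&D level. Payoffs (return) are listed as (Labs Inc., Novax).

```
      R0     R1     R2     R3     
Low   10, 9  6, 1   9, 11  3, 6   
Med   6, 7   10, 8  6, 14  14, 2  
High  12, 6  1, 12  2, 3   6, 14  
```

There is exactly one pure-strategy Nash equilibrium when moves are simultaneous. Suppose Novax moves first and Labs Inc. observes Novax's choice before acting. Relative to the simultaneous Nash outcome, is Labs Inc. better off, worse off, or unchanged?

unchanged

Work backward from Labs Inc.'s decision.
- R0: BR = High, leader payoff 6.
- R1: BR = Med, leader payoff 8.
- R2: BR = Low, leader payoff 11.
- R3: BR = Med, leader payoff 2.
Maximizing over 6, 8, 11, 2, Novax chooses R2. Subgame-perfect outcome: (Low, R2) with payoffs (9, 11).
For the simultaneous game, intersect best replies.
Labs Inc.'s best replies: R0→High; R1→Med; R2→Low; R3→Med.
Novax's best replies: Low→R2; Med→R2; High→R3.
Only (Low, R2) has each player best-responding; Nash payoffs (9, 11).
Labs Inc. earns 9 sequentially versus 9 at the Nash outcome: unchanged.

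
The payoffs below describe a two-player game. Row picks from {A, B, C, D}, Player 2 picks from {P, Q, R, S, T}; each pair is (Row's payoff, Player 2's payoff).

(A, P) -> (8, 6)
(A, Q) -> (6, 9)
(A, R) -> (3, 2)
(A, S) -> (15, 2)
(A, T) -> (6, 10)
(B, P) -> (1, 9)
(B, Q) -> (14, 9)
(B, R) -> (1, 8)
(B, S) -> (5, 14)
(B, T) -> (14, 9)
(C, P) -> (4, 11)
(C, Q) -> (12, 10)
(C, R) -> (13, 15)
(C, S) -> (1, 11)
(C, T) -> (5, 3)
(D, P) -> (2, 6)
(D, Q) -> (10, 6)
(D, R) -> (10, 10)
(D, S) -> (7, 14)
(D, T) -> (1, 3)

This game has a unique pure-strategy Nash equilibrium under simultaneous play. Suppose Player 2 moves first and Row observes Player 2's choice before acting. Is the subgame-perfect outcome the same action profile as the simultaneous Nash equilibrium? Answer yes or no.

Work backward from Row's decision.
- P → Row plays A (best of 8, 1, 4, 2); Player 2 gets 6.
- Q → Row plays B (best of 6, 14, 12, 10); Player 2 gets 9.
- R → Row plays C (best of 3, 1, 13, 10); Player 2 gets 15.
- S → Row plays A (best of 15, 5, 1, 7); Player 2 gets 2.
- T → Row plays B (best of 6, 14, 5, 1); Player 2 gets 9.
Among 6, 9, 15, 2, 9, the best is 15 at R. Subgame-perfect outcome: (C, R) with payoffs (13, 15).
Under simultaneous play:
Row's best replies: P→A; Q→B; R→C; S→A; T→B.
Player 2's best replies: A→T; B→S; C→R; D→S.
The unique mutual best reply is (C, R), giving (13, 15).
Sequential outcome (C, R) coincides with the Nash profile (C, R).

yes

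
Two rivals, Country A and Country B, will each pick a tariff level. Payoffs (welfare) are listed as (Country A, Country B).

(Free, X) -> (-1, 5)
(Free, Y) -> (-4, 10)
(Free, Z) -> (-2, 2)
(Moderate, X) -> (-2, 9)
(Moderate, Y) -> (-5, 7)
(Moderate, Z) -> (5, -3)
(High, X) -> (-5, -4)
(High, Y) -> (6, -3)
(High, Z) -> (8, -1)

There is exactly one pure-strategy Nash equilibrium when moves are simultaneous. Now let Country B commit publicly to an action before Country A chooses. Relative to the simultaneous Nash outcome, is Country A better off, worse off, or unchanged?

Solve by backward induction (Country B leads).
- X: BR = Free, leader payoff 5.
- Y: BR = High, leader payoff -3.
- Z: BR = High, leader payoff -1.
Among 5, -3, -1, the best is 5 at X. Subgame-perfect outcome: (Free, X) with payoffs (-1, 5).
Now find the simultaneous Nash equilibrium.
Country A's best replies: X→Free; Y→High; Z→High.
Country B's best replies: Free→Y; Moderate→X; High→Z.
The unique mutual best reply is (High, Z), giving (8, -1).
Country A earns -1 sequentially versus 8 at the Nash outcome: worse off.

worse off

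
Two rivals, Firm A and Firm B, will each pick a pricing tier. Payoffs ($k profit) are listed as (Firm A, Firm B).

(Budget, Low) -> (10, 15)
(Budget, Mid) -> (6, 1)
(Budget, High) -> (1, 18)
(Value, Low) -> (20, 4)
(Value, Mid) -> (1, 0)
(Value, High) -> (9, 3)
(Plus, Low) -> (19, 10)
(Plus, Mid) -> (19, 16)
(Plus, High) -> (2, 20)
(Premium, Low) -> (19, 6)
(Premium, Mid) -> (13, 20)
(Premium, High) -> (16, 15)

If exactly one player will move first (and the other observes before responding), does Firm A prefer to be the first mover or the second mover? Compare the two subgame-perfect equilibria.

If Firm A leads: Firm B's best replies are Budget→High, Value→Low, Plus→High, Premium→Mid; Firm A's induced payoffs 1, 20, 2, 13; outcome (Value, Low), payoffs (20, 4).
If Firm B leads: Firm A's best replies are Low→Value, Mid→Plus, High→Premium; Firm B's induced payoffs 4, 16, 15; outcome (Plus, Mid), payoffs (19, 16).
Firm A gets 20 moving first and 19 moving second, so Firm A prefers to move first.

first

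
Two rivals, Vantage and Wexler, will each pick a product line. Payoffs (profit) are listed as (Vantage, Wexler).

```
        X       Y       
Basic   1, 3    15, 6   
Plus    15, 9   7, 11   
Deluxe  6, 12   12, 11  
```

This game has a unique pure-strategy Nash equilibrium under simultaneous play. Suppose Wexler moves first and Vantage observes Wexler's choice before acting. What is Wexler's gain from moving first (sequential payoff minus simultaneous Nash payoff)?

Backward induction with Wexler moving first.
- X → Vantage plays Plus (best of 1, 15, 6); Wexler gets 9.
- Y → Vantage plays Basic (best of 15, 7, 12); Wexler gets 6.
Wexler's induced payoffs are 9, 6, so Wexler commits to X. Subgame-perfect outcome: (Plus, X) with payoffs (15, 9).
For the simultaneous game, intersect best replies.
Vantage's best replies: X→Plus; Y→Basic.
Wexler's best replies: Basic→Y; Plus→Y; Deluxe→X.
Only (Basic, Y) has each player best-responding; Nash payoffs (15, 6).
Wexler's commitment gain: 9 − 6 = 3.

3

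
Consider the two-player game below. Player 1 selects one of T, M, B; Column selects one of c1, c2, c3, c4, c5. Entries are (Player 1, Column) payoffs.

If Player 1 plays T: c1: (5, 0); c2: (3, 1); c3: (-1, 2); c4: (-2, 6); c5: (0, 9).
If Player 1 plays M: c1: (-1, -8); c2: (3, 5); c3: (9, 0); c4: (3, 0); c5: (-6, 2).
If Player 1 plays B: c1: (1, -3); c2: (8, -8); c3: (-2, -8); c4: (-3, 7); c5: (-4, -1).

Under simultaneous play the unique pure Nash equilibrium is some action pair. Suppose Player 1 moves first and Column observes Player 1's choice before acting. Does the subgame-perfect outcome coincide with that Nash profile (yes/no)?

Backward induction with Player 1 moving first.
- T: BR = c5, leader payoff 0.
- M: BR = c2, leader payoff 3.
- B: BR = c4, leader payoff -3.
Among 0, 3, -3, the best is 3 at M. Subgame-perfect outcome: (M, c2) with payoffs (3, 5).
For the simultaneous game, intersect best replies.
Player 1's best replies: c1→T; c2→B; c3→M; c4→M; c5→T.
Column's best replies: T→c5; M→c2; B→c4.
The unique mutual best reply is (T, c5), giving (0, 9).
Sequential outcome (M, c2) differs from the Nash profile (T, c5).

no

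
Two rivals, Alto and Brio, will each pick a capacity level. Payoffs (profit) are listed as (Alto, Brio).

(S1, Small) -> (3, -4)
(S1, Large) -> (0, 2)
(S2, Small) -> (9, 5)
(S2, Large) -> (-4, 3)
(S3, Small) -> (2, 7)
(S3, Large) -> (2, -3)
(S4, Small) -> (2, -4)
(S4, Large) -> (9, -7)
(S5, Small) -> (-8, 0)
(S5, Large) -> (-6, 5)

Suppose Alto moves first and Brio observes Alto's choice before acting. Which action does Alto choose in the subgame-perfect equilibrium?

S2

Backward induction with Alto moving first.
- S1 → Brio plays Large (best of -4, 2); Alto gets 0.
- S2 → Brio plays Small (best of 5, 3); Alto gets 9.
- S3 → Brio plays Small (best of 7, -3); Alto gets 2.
- S4 → Brio plays Small (best of -4, -7); Alto gets 2.
- S5 → Brio plays Large (best of 0, 5); Alto gets -6.
Among 0, 9, 2, 2, -6, the best is 9 at S2. Subgame-perfect outcome: (S2, Small) with payoffs (9, 5).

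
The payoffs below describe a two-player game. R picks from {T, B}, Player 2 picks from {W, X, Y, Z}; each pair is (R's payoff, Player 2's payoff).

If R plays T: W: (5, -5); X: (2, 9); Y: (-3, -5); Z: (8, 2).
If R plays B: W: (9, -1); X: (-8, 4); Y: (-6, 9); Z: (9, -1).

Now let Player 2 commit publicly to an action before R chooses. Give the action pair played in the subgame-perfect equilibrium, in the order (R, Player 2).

R best-responds to each possible Player 2 move:
- W: R compares 5, 9 and picks B; Player 2 would get -1.
- X: R compares 2, -8 and picks T; Player 2 would get 9.
- Y: R compares -3, -6 and picks T; Player 2 would get -5.
- Z: R compares 8, 9 and picks B; Player 2 would get -1.
Among -1, 9, -5, -1, the best is 9 at X. Subgame-perfect outcome: (T, X) with payoffs (2, 9).

(T, X)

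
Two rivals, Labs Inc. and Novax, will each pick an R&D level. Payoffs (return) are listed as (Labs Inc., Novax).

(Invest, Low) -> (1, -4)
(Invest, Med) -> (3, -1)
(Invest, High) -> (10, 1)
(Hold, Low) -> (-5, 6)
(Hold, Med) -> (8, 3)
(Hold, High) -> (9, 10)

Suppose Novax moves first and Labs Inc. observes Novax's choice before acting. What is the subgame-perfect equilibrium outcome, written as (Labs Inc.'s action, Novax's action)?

Work backward from Labs Inc.'s decision.
- Low: BR = Invest, leader payoff -4.
- Med: BR = Hold, leader payoff 3.
- High: BR = Invest, leader payoff 1.
Among -4, 3, 1, the best is 3 at Med. Subgame-perfect outcome: (Hold, Med) with payoffs (8, 3).

(Hold, Med)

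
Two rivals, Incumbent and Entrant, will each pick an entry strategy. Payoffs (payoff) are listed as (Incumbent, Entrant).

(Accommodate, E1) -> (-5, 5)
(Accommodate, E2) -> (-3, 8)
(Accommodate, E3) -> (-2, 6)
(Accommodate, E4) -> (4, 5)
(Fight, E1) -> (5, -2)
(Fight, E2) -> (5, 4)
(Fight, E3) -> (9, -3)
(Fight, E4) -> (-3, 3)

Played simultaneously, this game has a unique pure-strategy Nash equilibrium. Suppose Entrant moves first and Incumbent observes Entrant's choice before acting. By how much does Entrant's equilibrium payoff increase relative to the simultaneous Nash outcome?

1

Solve by backward induction (Entrant leads).
- E1: BR = Fight, leader payoff -2.
- E2: BR = Fight, leader payoff 4.
- E3: BR = Fight, leader payoff -3.
- E4: BR = Accommodate, leader payoff 5.
Entrant's induced payoffs are -2, 4, -3, 5, so Entrant commits to E4. Subgame-perfect outcome: (Accommodate, E4) with payoffs (4, 5).
Now find the simultaneous Nash equilibrium.
Incumbent's best replies: E1→Fight; E2→Fight; E3→Fight; E4→Accommodate.
Entrant's best replies: Accommodate→E2; Fight→E2.
Only (Fight, E2) has each player best-responding; Nash payoffs (5, 4).
Entrant's commitment gain: 5 − 4 = 1.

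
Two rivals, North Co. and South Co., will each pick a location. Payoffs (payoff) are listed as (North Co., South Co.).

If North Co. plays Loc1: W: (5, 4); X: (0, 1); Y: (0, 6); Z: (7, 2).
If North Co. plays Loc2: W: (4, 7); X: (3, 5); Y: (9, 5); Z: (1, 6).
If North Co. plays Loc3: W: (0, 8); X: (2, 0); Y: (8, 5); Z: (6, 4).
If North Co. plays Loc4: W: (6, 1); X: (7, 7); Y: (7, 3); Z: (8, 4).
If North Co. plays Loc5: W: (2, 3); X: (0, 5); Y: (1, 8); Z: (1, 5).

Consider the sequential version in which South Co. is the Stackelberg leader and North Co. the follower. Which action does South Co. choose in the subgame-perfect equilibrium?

Solve by backward induction (South Co. leads).
- W: BR = Loc4, leader payoff 1.
- X: BR = Loc4, leader payoff 7.
- Y: BR = Loc2, leader payoff 5.
- Z: BR = Loc4, leader payoff 4.
Maximizing over 1, 7, 5, 4, South Co. chooses X. Subgame-perfect outcome: (Loc4, X) with payoffs (7, 7).

X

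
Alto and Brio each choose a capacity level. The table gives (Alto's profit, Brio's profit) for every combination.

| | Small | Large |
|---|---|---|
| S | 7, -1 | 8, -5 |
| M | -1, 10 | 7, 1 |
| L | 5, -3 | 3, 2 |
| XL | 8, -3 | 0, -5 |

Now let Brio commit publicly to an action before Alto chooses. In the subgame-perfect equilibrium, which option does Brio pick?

Work backward from Alto's decision.
- Small: BR = XL, leader payoff -3.
- Large: BR = S, leader payoff -5.
Among -3, -5, the best is -3 at Small. Subgame-perfect outcome: (XL, Small) with payoffs (8, -3).

Small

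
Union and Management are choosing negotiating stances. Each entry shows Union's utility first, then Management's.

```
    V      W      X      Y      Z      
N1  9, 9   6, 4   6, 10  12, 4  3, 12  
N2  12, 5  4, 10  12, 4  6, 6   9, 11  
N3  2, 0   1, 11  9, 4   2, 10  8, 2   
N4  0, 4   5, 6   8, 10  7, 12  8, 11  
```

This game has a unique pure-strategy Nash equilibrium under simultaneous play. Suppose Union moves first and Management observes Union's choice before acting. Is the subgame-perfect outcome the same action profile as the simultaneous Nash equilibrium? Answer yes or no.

Solve by backward induction (Union leads).
- N1: Management compares 9, 4, 10, 4, 12 and picks Z; Union would get 3.
- N2: Management compares 5, 10, 4, 6, 11 and picks Z; Union would get 9.
- N3: Management compares 0, 11, 4, 10, 2 and picks W; Union would get 1.
- N4: Management compares 4, 6, 10, 12, 11 and picks Y; Union would get 7.
Union's induced payoffs are 3, 9, 1, 7, so Union commits to N2. Subgame-perfect outcome: (N2, Z) with payoffs (9, 11).
For the simultaneous game, intersect best replies.
Union's best replies: V→N2; W→N1; X→N2; Y→N1; Z→N2.
Management's best replies: N1→Z; N2→Z; N3→W; N4→Y.
The unique mutual best reply is (N2, Z), giving (9, 11).
Sequential outcome (N2, Z) coincides with the Nash profile (N2, Z).

yes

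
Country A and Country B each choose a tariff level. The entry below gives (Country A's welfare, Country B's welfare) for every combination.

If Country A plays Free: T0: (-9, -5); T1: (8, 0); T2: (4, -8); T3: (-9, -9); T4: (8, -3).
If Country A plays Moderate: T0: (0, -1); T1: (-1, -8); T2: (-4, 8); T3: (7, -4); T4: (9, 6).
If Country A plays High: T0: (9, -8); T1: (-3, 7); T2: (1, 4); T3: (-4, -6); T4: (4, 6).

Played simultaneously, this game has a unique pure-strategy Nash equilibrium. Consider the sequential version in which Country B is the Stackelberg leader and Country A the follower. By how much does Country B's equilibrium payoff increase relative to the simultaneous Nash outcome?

6

Solve by backward induction (Country B leads).
- T0 → Country A plays High (best of -9, 0, 9); Country B gets -8.
- T1 → Country A plays Free (best of 8, -1, -3); Country B gets 0.
- T2 → Country A plays Free (best of 4, -4, 1); Country B gets -8.
- T3 → Country A plays Moderate (best of -9, 7, -4); Country B gets -4.
- T4 → Country A plays Moderate (best of 8, 9, 4); Country B gets 6.
Country B's induced payoffs are -8, 0, -8, -4, 6, so Country B commits to T4. Subgame-perfect outcome: (Moderate, T4) with payoffs (9, 6).
Under simultaneous play:
Country A's best replies: T0→High; T1→Free; T2→Free; T3→Moderate; T4→Moderate.
Country B's best replies: Free→T1; Moderate→T2; High→T1.
Only (Free, T1) has each player best-responding; Nash payoffs (8, 0).
Country B's commitment gain: 6 − 0 = 6.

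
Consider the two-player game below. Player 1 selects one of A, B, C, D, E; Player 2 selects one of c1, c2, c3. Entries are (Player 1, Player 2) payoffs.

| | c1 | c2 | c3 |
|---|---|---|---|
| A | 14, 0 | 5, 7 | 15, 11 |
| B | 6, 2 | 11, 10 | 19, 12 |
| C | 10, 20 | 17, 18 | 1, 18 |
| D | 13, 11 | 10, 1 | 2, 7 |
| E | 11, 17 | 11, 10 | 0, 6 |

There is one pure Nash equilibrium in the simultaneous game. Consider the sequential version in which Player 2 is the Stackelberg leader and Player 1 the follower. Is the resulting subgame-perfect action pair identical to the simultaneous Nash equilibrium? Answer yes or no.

no

Work backward from Player 1's decision.
- c1: Player 1 compares 14, 6, 10, 13, 11 and picks A; Player 2 would get 0.
- c2: Player 1 compares 5, 11, 17, 10, 11 and picks C; Player 2 would get 18.
- c3: Player 1 compares 15, 19, 1, 2, 0 and picks B; Player 2 would get 12.
Player 2's induced payoffs are 0, 18, 12, so Player 2 commits to c2. Subgame-perfect outcome: (C, c2) with payoffs (17, 18).
For the simultaneous game, intersect best replies.
Player 1's best replies: c1→A; c2→C; c3→B.
Player 2's best replies: A→c3; B→c3; C→c1; D→c1; E→c1.
Only (B, c3) has each player best-responding; Nash payoffs (19, 12).
Sequential outcome (C, c2) differs from the Nash profile (B, c3).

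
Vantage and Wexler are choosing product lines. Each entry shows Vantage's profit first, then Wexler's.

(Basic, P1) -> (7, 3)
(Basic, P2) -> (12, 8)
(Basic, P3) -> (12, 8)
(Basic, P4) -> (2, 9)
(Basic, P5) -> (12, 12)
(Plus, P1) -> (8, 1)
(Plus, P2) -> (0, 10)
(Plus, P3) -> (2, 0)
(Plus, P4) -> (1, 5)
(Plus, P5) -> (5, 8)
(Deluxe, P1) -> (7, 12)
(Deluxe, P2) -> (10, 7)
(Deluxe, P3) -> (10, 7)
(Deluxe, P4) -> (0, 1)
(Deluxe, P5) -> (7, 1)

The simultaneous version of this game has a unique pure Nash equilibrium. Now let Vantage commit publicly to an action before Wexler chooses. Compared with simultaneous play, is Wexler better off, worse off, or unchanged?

Backward induction with Vantage moving first.
- Basic → Wexler plays P5 (best of 3, 8, 8, 9, 12); Vantage gets 12.
- Plus → Wexler plays P2 (best of 1, 10, 0, 5, 8); Vantage gets 0.
- Deluxe → Wexler plays P1 (best of 12, 7, 7, 1, 1); Vantage gets 7.
Among 12, 0, 7, the best is 12 at Basic. Subgame-perfect outcome: (Basic, P5) with payoffs (12, 12).
Now find the simultaneous Nash equilibrium.
Vantage's best replies: P1→Plus; P2→Basic; P3→Basic; P4→Basic; P5→Basic.
Wexler's best replies: Basic→P5; Plus→P2; Deluxe→P1.
The unique mutual best reply is (Basic, P5), giving (12, 12).
Wexler earns 12 sequentially versus 12 at the Nash outcome: unchanged.

unchanged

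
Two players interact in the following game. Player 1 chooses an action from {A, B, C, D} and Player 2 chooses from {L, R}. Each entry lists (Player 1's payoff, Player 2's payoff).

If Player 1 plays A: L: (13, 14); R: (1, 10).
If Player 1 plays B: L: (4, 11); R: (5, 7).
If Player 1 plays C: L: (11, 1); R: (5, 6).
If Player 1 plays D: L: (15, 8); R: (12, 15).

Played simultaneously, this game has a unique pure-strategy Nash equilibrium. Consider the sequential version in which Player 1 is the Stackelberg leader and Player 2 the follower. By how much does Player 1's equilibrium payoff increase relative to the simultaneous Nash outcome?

Backward induction with Player 1 moving first.
- A: BR = L, leader payoff 13.
- B: BR = L, leader payoff 4.
- C: BR = R, leader payoff 5.
- D: BR = R, leader payoff 12.
Among 13, 4, 5, 12, the best is 13 at A. Subgame-perfect outcome: (A, L) with payoffs (13, 14).
Now find the simultaneous Nash equilibrium.
Player 1's best replies: L→D; R→D.
Player 2's best replies: A→L; B→L; C→R; D→R.
Only (D, R) has each player best-responding; Nash payoffs (12, 15).
Player 1's commitment gain: 13 − 12 = 1.

1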